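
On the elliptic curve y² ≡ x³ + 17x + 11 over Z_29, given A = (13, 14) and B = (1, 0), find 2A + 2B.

First 2A:
Repeated addition: build up to 2A.
2A: tangent at (13, 14): λ = (3·13² + 17)/(2·14) ≡ 2/28. 28⁻¹ ≡ 28 (mod 29), so λ ≡ 2·28 ≡ 27.
  x = λ² - 13 - 13 = 729 - 26 ≡ 7; y = λ·(13 - 7) - 14 ≡ 3. → (7, 3)
2A = (7, 3).
Next 2B:
Repeated addition: build up to 2B.
2B: (1, 0) + (1, 0): same x and y₁ ≡ -y₂, so the sum is O.
2B = O.
Finally 2A + 2B:
(7, 3) + O = (7, 3) (identity).

(7, 3)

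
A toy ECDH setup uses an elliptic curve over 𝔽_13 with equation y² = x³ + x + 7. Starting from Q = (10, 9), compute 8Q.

(11, 7)

Repeated addition: build up to 8Q.
2Q: tangent at (10, 9): λ = (3·10² + 1)/(2·9) ≡ 2/5. 5⁻¹ ≡ 8 (mod 13), so λ ≡ 2·8 ≡ 3.
  x = λ² - 10 - 10 = 9 - 20 ≡ 2; y = λ·(10 - 2) - 9 ≡ 2. → (2, 2)
3Q: (2, 2) + (10, 9). λ = (9 - 2)/(10 - 2) ≡ 7/8 mod 13. 8⁻¹ ≡ 5 (mod 13) since 8·5 = 40 ≡ 1, so λ ≡ 9.
  x = λ² - 2 - 10 = 81 - 12 ≡ 4; y = λ·(2 - 4) - 2 ≡ 6. → (4, 6)
4Q: (4, 6) + (10, 9). λ = (9 - 6)/(10 - 4) ≡ 3/6 mod 13. 6⁻¹ ≡ 11 (mod 13), so λ ≡ 7.
  x = λ² - 4 - 10 = 49 - 14 ≡ 9; y = λ·(4 - 9) - 6 ≡ 11. → (9, 11)
5Q: (9, 11) + (10, 9). λ = (9 - 11)/(10 - 9) ≡ 11/1 mod 13. 1⁻¹ ≡ 1 (mod 13) since 1·1 = 1 ≡ 1, so λ ≡ 11.
  x = λ² - 9 - 10 = 121 - 19 ≡ 11; y = λ·(9 - 11) - 11 ≡ 6. → (11, 6)
6Q: (11, 6) + (10, 9). λ = (9 - 6)/(10 - 11) ≡ 3/12 mod 13. 12⁻¹ ≡ 12 (mod 13), so λ ≡ 10.
  x = λ² - 11 - 10 = 100 - 21 ≡ 1; y = λ·(11 - 1) - 6 ≡ 3. → (1, 3)
7Q: (1, 3) + (10, 9). λ = (9 - 3)/(10 - 1) ≡ 6/9 mod 13. 9⁻¹ ≡ 3 (mod 13), so λ ≡ 5.
  x = λ² - 1 - 10 = 25 - 11 ≡ 1; y = λ·(1 - 1) - 3 ≡ 10. → (1, 10)
8Q: (1, 10) + (10, 9). λ = (9 - 10)/(10 - 1) ≡ 12/9 mod 13. 9⁻¹ ≡ 3 (mod 13) since 9·3 = 27 ≡ 1, so λ ≡ 10.
  x = λ² - 1 - 10 = 100 - 11 ≡ 11; y = λ·(1 - 11) - 10 ≡ 7. → (11, 7)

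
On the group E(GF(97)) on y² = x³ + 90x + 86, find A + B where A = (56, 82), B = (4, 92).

(61, 57)

(56, 82) + (4, 92). λ = (92 - 82)/(4 - 56) ≡ 10/45 mod 97. 45⁻¹ ≡ 69 (mod 97), so λ ≡ 11.
  x = λ² - 56 - 4 = 121 - 60 ≡ 61; y = λ·(56 - 61) - 82 ≡ 57. → (61, 57)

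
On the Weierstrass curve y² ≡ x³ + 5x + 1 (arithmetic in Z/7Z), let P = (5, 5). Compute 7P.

Double-and-add on 7 = (111)₂. Start with P = (5, 5) for the leading 1-bit.
double: tangent at (5, 5): λ = (3·5² + 5)/(2·5) ≡ 3/3. 3⁻¹ ≡ 5 (mod 7), so λ ≡ 3·5 ≡ 1.
  x = λ² - 5 - 5 = 1 - 10 ≡ 5; y = λ·(5 - 5) - 5 ≡ 2. → (5, 2)
add P: (5, 2) + (5, 5): same x and y₁ ≡ -y₂, so the sum is ∞.
double: ∞ + ∞ = ∞ (identity).
add P: ∞ + (5, 5) = (5, 5) (identity).

(5, 5)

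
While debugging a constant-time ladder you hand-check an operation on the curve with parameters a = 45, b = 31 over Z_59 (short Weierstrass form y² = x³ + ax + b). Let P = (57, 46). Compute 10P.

Repeated addition: build up to 10P.
2P: tangent at (57, 46): λ = (3·57² + 45)/(2·46) ≡ 57/33. 33⁻¹ ≡ 34 (mod 59) since 33·34 = 1122 ≡ 1, so λ ≡ 57·34 ≡ 50.
  x = λ² - 57 - 57 = 2500 - 114 ≡ 26; y = λ·(57 - 26) - 46 ≡ 29. → (26, 29)
3P: (26, 29) + (57, 46). λ = (46 - 29)/(57 - 26) ≡ 17/31 mod 59. 31⁻¹ ≡ 40 (mod 59) since 31·40 = 1240 ≡ 1, so λ ≡ 31.
  x = λ² - 26 - 57 = 961 - 83 ≡ 52; y = λ·(26 - 52) - 29 ≡ 50. → (52, 50)
4P: (52, 50) + (57, 46). λ = (46 - 50)/(57 - 52) ≡ 55/5 mod 59. 5⁻¹ ≡ 12 (mod 59) since 5·12 = 60 ≡ 1, so λ ≡ 11.
  x = λ² - 52 - 57 = 121 - 109 ≡ 12; y = λ·(52 - 12) - 50 ≡ 36. → (12, 36)
5P: (12, 36) + (57, 46). λ = (46 - 36)/(57 - 12) ≡ 10/45 mod 59. 45⁻¹ ≡ 21 (mod 59), so λ ≡ 33.
  x = λ² - 12 - 57 = 1089 - 69 ≡ 17; y = λ·(12 - 17) - 36 ≡ 35. → (17, 35)
6P: (17, 35) + (57, 46). λ = (46 - 35)/(57 - 17) ≡ 11/40 mod 59. 40⁻¹ ≡ 31 (mod 59), so λ ≡ 46.
  x = λ² - 17 - 57 = 2116 - 74 ≡ 36; y = λ·(17 - 36) - 35 ≡ 35. → (36, 35)
7P: (36, 35) + (57, 46). λ = (46 - 35)/(57 - 36) ≡ 11/21 mod 59. 21⁻¹ ≡ 45 (mod 59), so λ ≡ 23.
  x = λ² - 36 - 57 = 529 - 93 ≡ 23; y = λ·(36 - 23) - 35 ≡ 28. → (23, 28)
8P: (23, 28) + (57, 46). λ = (46 - 28)/(57 - 23) ≡ 18/34 mod 59. 34⁻¹ ≡ 33 (mod 59) since 34·33 = 1122 ≡ 1, so λ ≡ 4.
  x = λ² - 23 - 57 = 16 - 80 ≡ 54; y = λ·(23 - 54) - 28 ≡ 25. → (54, 25)
9P: (54, 25) + (57, 46). λ = (46 - 25)/(57 - 54) ≡ 21/3 mod 59. 3⁻¹ ≡ 20 (mod 59), so λ ≡ 7.
  x = λ² - 54 - 57 = 49 - 111 ≡ 56; y = λ·(54 - 56) - 25 ≡ 20. → (56, 20)
10P: (56, 20) + (57, 46). λ = (46 - 20)/(57 - 56) ≡ 26/1 mod 59. 1⁻¹ ≡ 1 (mod 59) since 1·1 = 1 ≡ 1, so λ ≡ 26.
  x = λ² - 56 - 57 = 676 - 113 ≡ 32; y = λ·(56 - 32) - 20 ≡ 14. → (32, 14)

(32, 14)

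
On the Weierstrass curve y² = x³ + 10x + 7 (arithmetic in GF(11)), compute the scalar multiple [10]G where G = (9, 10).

Double-and-add on 10 = (1010)₂. Start with G = (9, 10) for the leading 1-bit.
double: tangent at (9, 10): λ = (3·9² + 10)/(2·10) ≡ 0/9. 9⁻¹ ≡ 5 (mod 11), so λ ≡ 0·5 ≡ 0.
  x = λ² - 9 - 9 = 0 - 18 ≡ 4; y = λ·(9 - 4) - 10 ≡ 1. → (4, 1)
double: tangent at (4, 1): λ = (3·4² + 10)/(2·1) ≡ 3/2. 2⁻¹ ≡ 6 (mod 11), so λ ≡ 3·6 ≡ 7.
  x = λ² - 4 - 4 = 49 - 8 ≡ 8; y = λ·(4 - 8) - 1 ≡ 4. → (8, 4)
add G: (8, 4) + (9, 10). λ = (10 - 4)/(9 - 8) ≡ 6/1 mod 11. 1⁻¹ ≡ 1 (mod 11) since 1·1 = 1 ≡ 1, so λ ≡ 6.
  x = λ² - 8 - 9 = 36 - 17 ≡ 8; y = λ·(8 - 8) - 4 ≡ 7. → (8, 7)
double: tangent at (8, 7): λ = (3·8² + 10)/(2·7) ≡ 4/3. 3⁻¹ ≡ 4 (mod 11), so λ ≡ 4·4 ≡ 5.
  x = λ² - 8 - 8 = 25 - 16 ≡ 9; y = λ·(8 - 9) - 7 ≡ 10. → (9, 10)

(9, 10)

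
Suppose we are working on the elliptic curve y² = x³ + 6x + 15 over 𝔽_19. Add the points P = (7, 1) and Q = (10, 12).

(7, 18)

(7, 1) + (10, 12). λ = (12 - 1)/(10 - 7) ≡ 11/3 mod 19. 3⁻¹ ≡ 13 (mod 19) since 3·13 = 39 ≡ 1, so λ ≡ 10.
  x = λ² - 7 - 10 = 100 - 17 ≡ 7; y = λ·(7 - 7) - 1 ≡ 18. → (7, 18)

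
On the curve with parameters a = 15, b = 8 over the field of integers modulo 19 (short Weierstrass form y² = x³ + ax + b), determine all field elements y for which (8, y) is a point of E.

x³ + 15x + 8 = 640 ≡ 13 (mod 19).
13 is a non-residue mod 19; no y exists.

none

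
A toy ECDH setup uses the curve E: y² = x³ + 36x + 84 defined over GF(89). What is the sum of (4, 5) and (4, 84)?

O

The two points share x = 4 and their y-coordinates satisfy 5 + 84 ≡ 0 (mod 89), so they are inverses. Their sum is O.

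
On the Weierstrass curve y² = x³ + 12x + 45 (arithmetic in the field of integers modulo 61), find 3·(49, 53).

Write Q = (49, 53).
Repeated addition: build up to 3Q.
2Q: tangent at (49, 53): λ = (3·49² + 12)/(2·53) ≡ 17/45. 45⁻¹ ≡ 19 (mod 61), so λ ≡ 17·19 ≡ 18.
  x = λ² - 49 - 49 = 324 - 98 ≡ 43; y = λ·(49 - 43) - 53 ≡ 55. → (43, 55)
3Q: (43, 55) + (49, 53). λ = (53 - 55)/(49 - 43) ≡ 59/6 mod 61. 6⁻¹ ≡ 51 (mod 61), so λ ≡ 20.
  x = λ² - 43 - 49 = 400 - 92 ≡ 3; y = λ·(43 - 3) - 55 ≡ 13. → (3, 13)

(3, 13)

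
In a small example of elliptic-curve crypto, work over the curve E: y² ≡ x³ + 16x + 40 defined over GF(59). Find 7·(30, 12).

Write Q = (30, 12).
Repeated addition: build up to 7Q.
2Q: tangent at (30, 12): λ = (3·30² + 16)/(2·12) ≡ 2/24. 24⁻¹ ≡ 32 (mod 59), so λ ≡ 2·32 ≡ 5.
  x = λ² - 30 - 30 = 25 - 60 ≡ 24; y = λ·(30 - 24) - 12 ≡ 18. → (24, 18)
3Q: (24, 18) + (30, 12). λ = (12 - 18)/(30 - 24) ≡ 53/6 mod 59. 6⁻¹ ≡ 10 (mod 59) since 6·10 = 60 ≡ 1, so λ ≡ 58.
  x = λ² - 24 - 30 = 3364 - 54 ≡ 6; y = λ·(24 - 6) - 18 ≡ 23. → (6, 23)
4Q: (6, 23) + (30, 12). λ = (12 - 23)/(30 - 6) ≡ 48/24 mod 59. 24⁻¹ ≡ 32 (mod 59) since 24·32 = 768 ≡ 1, so λ ≡ 2.
  x = λ² - 6 - 30 = 4 - 36 ≡ 27; y = λ·(6 - 27) - 23 ≡ 53. → (27, 53)
5Q: (27, 53) + (30, 12). λ = (12 - 53)/(30 - 27) ≡ 18/3 mod 59. 3⁻¹ ≡ 20 (mod 59), so λ ≡ 6.
  x = λ² - 27 - 30 = 36 - 57 ≡ 38; y = λ·(27 - 38) - 53 ≡ 58. → (38, 58)
6Q: (38, 58) + (30, 12). λ = (12 - 58)/(30 - 38) ≡ 13/51 mod 59. 51⁻¹ ≡ 22 (mod 59), so λ ≡ 50.
  x = λ² - 38 - 30 = 2500 - 68 ≡ 13; y = λ·(38 - 13) - 58 ≡ 12. → (13, 12)
7Q: (13, 12) + (30, 12). λ = (12 - 12)/(30 - 13) ≡ 0/17 mod 59. 17⁻¹ ≡ 7 (mod 59) since 17·7 = 119 ≡ 1, so λ ≡ 0.
  x = λ² - 13 - 30 = 0 - 43 ≡ 16; y = λ·(13 - 16) - 12 ≡ 47. → (16, 47)

(16, 47)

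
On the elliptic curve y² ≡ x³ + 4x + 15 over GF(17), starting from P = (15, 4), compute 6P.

Repeated addition: build up to 6P.
2P: tangent at (15, 4): λ = (3·15² + 4)/(2·4) ≡ 16/8. 8⁻¹ ≡ 15 (mod 17), so λ ≡ 16·15 ≡ 2.
  x = λ² - 15 - 15 = 4 - 30 ≡ 8; y = λ·(15 - 8) - 4 ≡ 10. → (8, 10)
3P: (8, 10) + (15, 4). λ = (4 - 10)/(15 - 8) ≡ 11/7 mod 17. 7⁻¹ ≡ 5 (mod 17) since 7·5 = 35 ≡ 1, so λ ≡ 4.
  x = λ² - 8 - 15 = 16 - 23 ≡ 10; y = λ·(8 - 10) - 10 ≡ 16. → (10, 16)
4P: (10, 16) + (15, 4). λ = (4 - 16)/(15 - 10) ≡ 5/5 mod 17. 5⁻¹ ≡ 7 (mod 17), so λ ≡ 1.
  x = λ² - 10 - 15 = 1 - 25 ≡ 10; y = λ·(10 - 10) - 16 ≡ 1. → (10, 1)
5P: (10, 1) + (15, 4). λ = (4 - 1)/(15 - 10) ≡ 3/5 mod 17. 5⁻¹ ≡ 7 (mod 17) since 5·7 = 35 ≡ 1, so λ ≡ 4.
  x = λ² - 10 - 15 = 16 - 25 ≡ 8; y = λ·(10 - 8) - 1 ≡ 7. → (8, 7)
6P: (8, 7) + (15, 4). λ = (4 - 7)/(15 - 8) ≡ 14/7 mod 17. 7⁻¹ ≡ 5 (mod 17), so λ ≡ 2.
  x = λ² - 8 - 15 = 4 - 23 ≡ 15; y = λ·(8 - 15) - 7 ≡ 13. → (15, 13)

(15, 13)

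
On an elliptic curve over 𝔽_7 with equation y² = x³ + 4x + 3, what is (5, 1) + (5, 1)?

tangent at (5, 1): λ = (3·5² + 4)/(2·1) ≡ 2/2. 2⁻¹ ≡ 4 (mod 7) since 2·4 = 8 ≡ 1, so λ ≡ 2·4 ≡ 1.
  x = λ² - 5 - 5 = 1 - 10 ≡ 5; y = λ·(5 - 5) - 1 ≡ 6. → (5, 6)

(5, 6)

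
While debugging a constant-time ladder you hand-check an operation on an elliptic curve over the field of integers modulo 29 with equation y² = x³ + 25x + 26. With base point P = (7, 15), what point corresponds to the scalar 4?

Repeated addition: build up to 4P.
2P: tangent at (7, 15): λ = (3·7² + 25)/(2·15) ≡ 27/1. 1⁻¹ ≡ 1 (mod 29) since 1·1 = 1 ≡ 1, so λ ≡ 27·1 ≡ 27.
  x = λ² - 7 - 7 = 729 - 14 ≡ 19; y = λ·(7 - 19) - 15 ≡ 9. → (19, 9)
3P: (19, 9) + (7, 15). λ = (15 - 9)/(7 - 19) ≡ 6/17 mod 29. 17⁻¹ ≡ 12 (mod 29), so λ ≡ 14.
  x = λ² - 19 - 7 = 196 - 26 ≡ 25; y = λ·(19 - 25) - 9 ≡ 23. → (25, 23)
4P: (25, 23) + (7, 15). λ = (15 - 23)/(7 - 25) ≡ 21/11 mod 29. 11⁻¹ ≡ 8 (mod 29) since 11·8 = 88 ≡ 1, so λ ≡ 23.
  x = λ² - 25 - 7 = 529 - 32 ≡ 4; y = λ·(25 - 4) - 23 ≡ 25. → (4, 25)

(4, 25)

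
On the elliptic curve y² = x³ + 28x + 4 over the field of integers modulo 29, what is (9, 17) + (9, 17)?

tangent at (9, 17): λ = (3·9² + 28)/(2·17) ≡ 10/5. 5⁻¹ ≡ 6 (mod 29), so λ ≡ 10·6 ≡ 2.
  x = λ² - 9 - 9 = 4 - 18 ≡ 15; y = λ·(9 - 15) - 17 ≡ 0. → (15, 0)

(15, 0)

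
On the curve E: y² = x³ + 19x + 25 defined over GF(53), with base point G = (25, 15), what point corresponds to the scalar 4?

(4, 35)

Double-and-add on 4 = (100)₂. Start with G = (25, 15) for the leading 1-bit.
double: tangent at (25, 15): λ = (3·25² + 19)/(2·15) ≡ 39/30. 30⁻¹ ≡ 23 (mod 53), so λ ≡ 39·23 ≡ 49.
  x = λ² - 25 - 25 = 2401 - 50 ≡ 19; y = λ·(25 - 19) - 15 ≡ 14. → (19, 14)
double: tangent at (19, 14): λ = (3·19² + 19)/(2·14) ≡ 42/28. 28⁻¹ ≡ 36 (mod 53), so λ ≡ 42·36 ≡ 28.
  x = λ² - 19 - 19 = 784 - 38 ≡ 4; y = λ·(19 - 4) - 14 ≡ 35. → (4, 35)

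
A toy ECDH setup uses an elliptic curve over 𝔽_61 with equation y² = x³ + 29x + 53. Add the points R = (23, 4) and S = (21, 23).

(23, 4) + (21, 23). λ = (23 - 4)/(21 - 23) ≡ 19/59 mod 61. 59⁻¹ ≡ 30 (mod 61) since 59·30 = 1770 ≡ 1, so λ ≡ 21.
  x = λ² - 23 - 21 = 441 - 44 ≡ 31; y = λ·(23 - 31) - 4 ≡ 11. → (31, 11)

(31, 11)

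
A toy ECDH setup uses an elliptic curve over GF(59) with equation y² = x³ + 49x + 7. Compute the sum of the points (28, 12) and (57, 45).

(23, 12)

(28, 12) + (57, 45). λ = (45 - 12)/(57 - 28) ≡ 33/29 mod 59. 29⁻¹ ≡ 57 (mod 59), so λ ≡ 52.
  x = λ² - 28 - 57 = 2704 - 85 ≡ 23; y = λ·(28 - 23) - 12 ≡ 12. → (23, 12)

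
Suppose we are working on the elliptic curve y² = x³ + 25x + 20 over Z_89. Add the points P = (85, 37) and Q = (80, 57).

(29, 6)

(85, 37) + (80, 57). λ = (57 - 37)/(80 - 85) ≡ 20/84 mod 89. 84⁻¹ ≡ 71 (mod 89), so λ ≡ 85.
  x = λ² - 85 - 80 = 7225 - 165 ≡ 29; y = λ·(85 - 29) - 37 ≡ 6. → (29, 6)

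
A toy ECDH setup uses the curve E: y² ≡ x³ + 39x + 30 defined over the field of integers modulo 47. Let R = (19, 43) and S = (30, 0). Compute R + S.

(19, 43) + (30, 0). λ = (0 - 43)/(30 - 19) ≡ 4/11 mod 47. 11⁻¹ ≡ 30 (mod 47), so λ ≡ 26.
  x = λ² - 19 - 30 = 676 - 49 ≡ 16; y = λ·(19 - 16) - 43 ≡ 35. → (16, 35)

(16, 35)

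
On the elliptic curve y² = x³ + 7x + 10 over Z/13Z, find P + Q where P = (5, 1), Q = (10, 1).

(5, 1) + (10, 1). λ = (1 - 1)/(10 - 5) ≡ 0/5 mod 13. 5⁻¹ ≡ 8 (mod 13) since 5·8 = 40 ≡ 1, so λ ≡ 0.
  x = λ² - 5 - 10 = 0 - 15 ≡ 11; y = λ·(5 - 11) - 1 ≡ 12. → (11, 12)

(11, 12)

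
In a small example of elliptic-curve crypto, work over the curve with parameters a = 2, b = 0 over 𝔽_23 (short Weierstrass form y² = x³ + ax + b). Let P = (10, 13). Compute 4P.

Repeated addition: build up to 4P.
2P: tangent at (10, 13): λ = (3·10² + 2)/(2·13) ≡ 3/3. 3⁻¹ ≡ 8 (mod 23) since 3·8 = 24 ≡ 1, so λ ≡ 3·8 ≡ 1.
  x = λ² - 10 - 10 = 1 - 20 ≡ 4; y = λ·(10 - 4) - 13 ≡ 16. → (4, 16)
3P: (4, 16) + (10, 13). λ = (13 - 16)/(10 - 4) ≡ 20/6 mod 23. 6⁻¹ ≡ 4 (mod 23) since 6·4 = 24 ≡ 1, so λ ≡ 11.
  x = λ² - 4 - 10 = 121 - 14 ≡ 15; y = λ·(4 - 15) - 16 ≡ 1. → (15, 1)
4P: (15, 1) + (10, 13). λ = (13 - 1)/(10 - 15) ≡ 12/18 mod 23. 18⁻¹ ≡ 9 (mod 23), so λ ≡ 16.
  x = λ² - 15 - 10 = 256 - 25 ≡ 1; y = λ·(15 - 1) - 1 ≡ 16. → (1, 16)

(1, 16)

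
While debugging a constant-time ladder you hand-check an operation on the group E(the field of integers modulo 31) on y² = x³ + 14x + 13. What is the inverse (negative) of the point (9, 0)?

(9, 0)

-(9, 0) = (9, -0 mod 31) = (9, 0).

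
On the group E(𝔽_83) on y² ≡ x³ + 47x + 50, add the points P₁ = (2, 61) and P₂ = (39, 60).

(2, 61) + (39, 60). λ = (60 - 61)/(39 - 2) ≡ 82/37 mod 83. 37⁻¹ ≡ 9 (mod 83), so λ ≡ 74.
  x = λ² - 2 - 39 = 5476 - 41 ≡ 40; y = λ·(2 - 40) - 61 ≡ 32. → (40, 32)

(40, 32)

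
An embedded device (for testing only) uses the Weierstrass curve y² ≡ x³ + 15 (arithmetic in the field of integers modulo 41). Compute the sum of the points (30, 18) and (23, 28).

(21, 16)

(30, 18) + (23, 28). λ = (28 - 18)/(23 - 30) ≡ 10/34 mod 41. 34⁻¹ ≡ 35 (mod 41), so λ ≡ 22.
  x = λ² - 30 - 23 = 484 - 53 ≡ 21; y = λ·(30 - 21) - 18 ≡ 16. → (21, 16)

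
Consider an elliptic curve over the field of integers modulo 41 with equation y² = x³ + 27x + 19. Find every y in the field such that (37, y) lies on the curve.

x³ + 27x + 19 = 51671 ≡ 11 (mod 41).
11 is a non-residue mod 41; no y exists.

none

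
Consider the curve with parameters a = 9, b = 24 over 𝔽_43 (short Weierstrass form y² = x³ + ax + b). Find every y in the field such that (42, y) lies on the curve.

10, 33

x³ + 9x + 24 = 74490 ≡ 14 (mod 43).
Square roots of 14 mod 43: 10 and 33 (since 10² = 100 ≡ 14).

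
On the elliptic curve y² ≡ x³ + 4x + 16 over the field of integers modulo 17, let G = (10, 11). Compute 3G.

Repeated addition: build up to 3G.
2G: tangent at (10, 11): λ = (3·10² + 4)/(2·11) ≡ 15/5. 5⁻¹ ≡ 7 (mod 17) since 5·7 = 35 ≡ 1, so λ ≡ 15·7 ≡ 3.
  x = λ² - 10 - 10 = 9 - 20 ≡ 6; y = λ·(10 - 6) - 11 ≡ 1. → (6, 1)
3G: (6, 1) + (10, 11). λ = (11 - 1)/(10 - 6) ≡ 10/4 mod 17. 4⁻¹ ≡ 13 (mod 17), so λ ≡ 11.
  x = λ² - 6 - 10 = 121 - 16 ≡ 3; y = λ·(6 - 3) - 1 ≡ 15. → (3, 15)

(3, 15)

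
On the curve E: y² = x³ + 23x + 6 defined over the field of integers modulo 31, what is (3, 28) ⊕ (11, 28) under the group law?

(17, 3)

(3, 28) + (11, 28). λ = (28 - 28)/(11 - 3) ≡ 0/8 mod 31. 8⁻¹ ≡ 4 (mod 31), so λ ≡ 0.
  x = λ² - 3 - 11 = 0 - 14 ≡ 17; y = λ·(3 - 17) - 28 ≡ 3. → (17, 3)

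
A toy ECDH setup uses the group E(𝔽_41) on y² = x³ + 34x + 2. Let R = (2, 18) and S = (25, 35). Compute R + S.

(2, 18) + (25, 35). λ = (35 - 18)/(25 - 2) ≡ 17/23 mod 41. 23⁻¹ ≡ 25 (mod 41) since 23·25 = 575 ≡ 1, so λ ≡ 15.
  x = λ² - 2 - 25 = 225 - 27 ≡ 34; y = λ·(2 - 34) - 18 ≡ 35. → (34, 35)

(34, 35)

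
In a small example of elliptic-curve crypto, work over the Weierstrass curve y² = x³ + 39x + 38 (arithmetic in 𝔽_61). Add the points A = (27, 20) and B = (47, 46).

(32, 4)

(27, 20) + (47, 46). λ = (46 - 20)/(47 - 27) ≡ 26/20 mod 61. 20⁻¹ ≡ 58 (mod 61) since 20·58 = 1160 ≡ 1, so λ ≡ 44.
  x = λ² - 27 - 47 = 1936 - 74 ≡ 32; y = λ·(27 - 32) - 20 ≡ 4. → (32, 4)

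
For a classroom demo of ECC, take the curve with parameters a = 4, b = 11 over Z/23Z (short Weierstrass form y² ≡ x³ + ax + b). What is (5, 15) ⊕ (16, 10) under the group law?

(5, 15) + (16, 10). λ = (10 - 15)/(16 - 5) ≡ 18/11 mod 23. 11⁻¹ ≡ 21 (mod 23), so λ ≡ 10.
  x = λ² - 5 - 16 = 100 - 21 ≡ 10; y = λ·(5 - 10) - 15 ≡ 4. → (10, 4)

(10, 4)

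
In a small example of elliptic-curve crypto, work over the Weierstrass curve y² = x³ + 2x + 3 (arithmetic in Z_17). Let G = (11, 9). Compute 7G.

Repeated addition: build up to 7G.
2G: tangent at (11, 9): λ = (3·11² + 2)/(2·9) ≡ 8/1. 1⁻¹ ≡ 1 (mod 17) since 1·1 = 1 ≡ 1, so λ ≡ 8·1 ≡ 8.
  x = λ² - 11 - 11 = 64 - 22 ≡ 8; y = λ·(11 - 8) - 9 ≡ 15. → (8, 15)
3G: (8, 15) + (11, 9). λ = (9 - 15)/(11 - 8) ≡ 11/3 mod 17. 3⁻¹ ≡ 6 (mod 17) since 3·6 = 18 ≡ 1, so λ ≡ 15.
  x = λ² - 8 - 11 = 225 - 19 ≡ 2; y = λ·(8 - 2) - 15 ≡ 7. → (2, 7)
4G: (2, 7) + (11, 9). λ = (9 - 7)/(11 - 2) ≡ 2/9 mod 17. 9⁻¹ ≡ 2 (mod 17), so λ ≡ 4.
  x = λ² - 2 - 11 = 16 - 13 ≡ 3; y = λ·(2 - 3) - 7 ≡ 6. → (3, 6)
5G: (3, 6) + (11, 9). λ = (9 - 6)/(11 - 3) ≡ 3/8 mod 17. 8⁻¹ ≡ 15 (mod 17) since 8·15 = 120 ≡ 1, so λ ≡ 11.
  x = λ² - 3 - 11 = 121 - 14 ≡ 5; y = λ·(3 - 5) - 6 ≡ 6. → (5, 6)
6G: (5, 6) + (11, 9). λ = (9 - 6)/(11 - 5) ≡ 3/6 mod 17. 6⁻¹ ≡ 3 (mod 17), so λ ≡ 9.
  x = λ² - 5 - 11 = 81 - 16 ≡ 14; y = λ·(5 - 14) - 6 ≡ 15. → (14, 15)
7G: (14, 15) + (11, 9). λ = (9 - 15)/(11 - 14) ≡ 11/14 mod 17. 14⁻¹ ≡ 11 (mod 17), so λ ≡ 2.
  x = λ² - 14 - 11 = 4 - 25 ≡ 13; y = λ·(14 - 13) - 15 ≡ 4. → (13, 4)

(13, 4)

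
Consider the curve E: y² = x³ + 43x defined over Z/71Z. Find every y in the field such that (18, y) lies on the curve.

x³ + 43x + 0 = 6606 ≡ 3 (mod 71).
Square roots of 3 mod 71: 28 and 43 (since 28² = 784 ≡ 3).

28, 43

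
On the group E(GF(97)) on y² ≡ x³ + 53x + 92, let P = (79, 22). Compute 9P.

Repeated addition: build up to 9P.
2P: tangent at (79, 22): λ = (3·79² + 53)/(2·22) ≡ 55/44. 44⁻¹ ≡ 86 (mod 97), so λ ≡ 55·86 ≡ 74.
  x = λ² - 79 - 79 = 5476 - 158 ≡ 80; y = λ·(79 - 80) - 22 ≡ 1. → (80, 1)
3P: (80, 1) + (79, 22). λ = (22 - 1)/(79 - 80) ≡ 21/96 mod 97. 96⁻¹ ≡ 96 (mod 97) since 96·96 = 9216 ≡ 1, so λ ≡ 76.
  x = λ² - 80 - 79 = 5776 - 159 ≡ 88; y = λ·(80 - 88) - 1 ≡ 70. → (88, 70)
4P: (88, 70) + (79, 22). λ = (22 - 70)/(79 - 88) ≡ 49/88 mod 97. 88⁻¹ ≡ 43 (mod 97), so λ ≡ 70.
  x = λ² - 88 - 79 = 4900 - 167 ≡ 77; y = λ·(88 - 77) - 70 ≡ 21. → (77, 21)
5P: (77, 21) + (79, 22). λ = (22 - 21)/(79 - 77) ≡ 1/2 mod 97. 2⁻¹ ≡ 49 (mod 97), so λ ≡ 49.
  x = λ² - 77 - 79 = 2401 - 156 ≡ 14; y = λ·(77 - 14) - 21 ≡ 59. → (14, 59)
6P: (14, 59) + (79, 22). λ = (22 - 59)/(79 - 14) ≡ 60/65 mod 97. 65⁻¹ ≡ 3 (mod 97), so λ ≡ 83.
  x = λ² - 14 - 79 = 6889 - 93 ≡ 6; y = λ·(14 - 6) - 59 ≡ 23. → (6, 23)
7P: (6, 23) + (79, 22). λ = (22 - 23)/(79 - 6) ≡ 96/73 mod 97. 73⁻¹ ≡ 4 (mod 97), so λ ≡ 93.
  x = λ² - 6 - 79 = 8649 - 85 ≡ 28; y = λ·(6 - 28) - 23 ≡ 65. → (28, 65)
8P: (28, 65) + (79, 22). λ = (22 - 65)/(79 - 28) ≡ 54/51 mod 97. 51⁻¹ ≡ 78 (mod 97), so λ ≡ 41.
  x = λ² - 28 - 79 = 1681 - 107 ≡ 22; y = λ·(28 - 22) - 65 ≡ 84. → (22, 84)
9P: (22, 84) + (79, 22). λ = (22 - 84)/(79 - 22) ≡ 35/57 mod 97. 57⁻¹ ≡ 80 (mod 97) since 57·80 = 4560 ≡ 1, so λ ≡ 84.
  x = λ² - 22 - 79 = 7056 - 101 ≡ 68; y = λ·(22 - 68) - 84 ≡ 29. → (68, 29)

(68, 29)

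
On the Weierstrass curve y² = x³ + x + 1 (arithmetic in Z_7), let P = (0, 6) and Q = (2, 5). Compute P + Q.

(0, 1)

(0, 6) + (2, 5). λ = (5 - 6)/(2 - 0) ≡ 6/2 mod 7. 2⁻¹ ≡ 4 (mod 7), so λ ≡ 3.
  x = λ² - 0 - 2 = 9 - 2 ≡ 0; y = λ·(0 - 0) - 6 ≡ 1. → (0, 1)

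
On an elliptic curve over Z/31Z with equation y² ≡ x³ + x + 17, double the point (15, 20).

tangent at (15, 20): λ = (3·15² + 1)/(2·20) ≡ 25/9. 9⁻¹ ≡ 7 (mod 31) since 9·7 = 63 ≡ 1, so λ ≡ 25·7 ≡ 20.
  x = λ² - 15 - 15 = 400 - 30 ≡ 29; y = λ·(15 - 29) - 20 ≡ 10. → (29, 10)

(29, 10)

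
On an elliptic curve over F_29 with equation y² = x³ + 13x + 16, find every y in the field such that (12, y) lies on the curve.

none

x³ + 13x + 16 = 1900 ≡ 15 (mod 29).
15 is a non-residue mod 29; no y exists.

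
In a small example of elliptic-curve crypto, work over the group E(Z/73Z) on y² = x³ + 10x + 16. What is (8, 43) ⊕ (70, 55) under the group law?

(8, 43) + (70, 55). λ = (55 - 43)/(70 - 8) ≡ 12/62 mod 73. 62⁻¹ ≡ 53 (mod 73) since 62·53 = 3286 ≡ 1, so λ ≡ 52.
  x = λ² - 8 - 70 = 2704 - 78 ≡ 71; y = λ·(8 - 71) - 43 ≡ 39. → (71, 39)

(71, 39)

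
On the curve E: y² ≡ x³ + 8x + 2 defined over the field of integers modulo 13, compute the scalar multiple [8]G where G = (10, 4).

Double-and-add on 8 = (1000)₂. Start with G = (10, 4) for the leading 1-bit.
double: tangent at (10, 4): λ = (3·10² + 8)/(2·4) ≡ 9/8. 8⁻¹ ≡ 5 (mod 13), so λ ≡ 9·5 ≡ 6.
  x = λ² - 10 - 10 = 36 - 20 ≡ 3; y = λ·(10 - 3) - 4 ≡ 12. → (3, 12)
double: tangent at (3, 12): λ = (3·3² + 8)/(2·12) ≡ 9/11. 11⁻¹ ≡ 6 (mod 13) since 11·6 = 66 ≡ 1, so λ ≡ 9·6 ≡ 2.
  x = λ² - 3 - 3 = 4 - 6 ≡ 11; y = λ·(3 - 11) - 12 ≡ 11. → (11, 11)
double: tangent at (11, 11): λ = (3·11² + 8)/(2·11) ≡ 7/9. 9⁻¹ ≡ 3 (mod 13) since 9·3 = 27 ≡ 1, so λ ≡ 7·3 ≡ 8.
  x = λ² - 11 - 11 = 64 - 22 ≡ 3; y = λ·(11 - 3) - 11 ≡ 1. → (3, 1)

(3, 1)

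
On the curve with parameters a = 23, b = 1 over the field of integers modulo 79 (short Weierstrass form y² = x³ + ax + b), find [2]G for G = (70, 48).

(60, 62)

tangent at (70, 48): λ = (3·70² + 23)/(2·48) ≡ 29/17. 17⁻¹ ≡ 14 (mod 79) since 17·14 = 238 ≡ 1, so λ ≡ 29·14 ≡ 11.
  x = λ² - 70 - 70 = 121 - 140 ≡ 60; y = λ·(70 - 60) - 48 ≡ 62. → (60, 62)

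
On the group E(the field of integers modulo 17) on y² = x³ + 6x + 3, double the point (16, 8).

(15, 0)

tangent at (16, 8): λ = (3·16² + 6)/(2·8) ≡ 9/16. 16⁻¹ ≡ 16 (mod 17), so λ ≡ 9·16 ≡ 8.
  x = λ² - 16 - 16 = 64 - 32 ≡ 15; y = λ·(16 - 15) - 8 ≡ 0. → (15, 0)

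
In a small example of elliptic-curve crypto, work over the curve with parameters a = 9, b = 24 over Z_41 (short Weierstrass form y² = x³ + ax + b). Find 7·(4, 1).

(4, 1)

Write Q = (4, 1).
Double-and-add on 7 = (111)₂. Start with Q = (4, 1) for the leading 1-bit.
double: tangent at (4, 1): λ = (3·4² + 9)/(2·1) ≡ 16/2. 2⁻¹ ≡ 21 (mod 41) since 2·21 = 42 ≡ 1, so λ ≡ 16·21 ≡ 8.
  x = λ² - 4 - 4 = 64 - 8 ≡ 15; y = λ·(4 - 15) - 1 ≡ 34. → (15, 34)
add Q: (15, 34) + (4, 1). λ = (1 - 34)/(4 - 15) ≡ 8/30 mod 41. 30⁻¹ ≡ 26 (mod 41), so λ ≡ 3.
  x = λ² - 15 - 4 = 9 - 19 ≡ 31; y = λ·(15 - 31) - 34 ≡ 0. → (31, 0)
double: (31, 0) + (31, 0): same x and y₁ ≡ -y₂, so the sum is ∞.
add Q: ∞ + (4, 1) = (4, 1) (identity).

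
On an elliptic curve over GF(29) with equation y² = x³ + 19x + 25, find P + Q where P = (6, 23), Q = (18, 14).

(6, 23) + (18, 14). λ = (14 - 23)/(18 - 6) ≡ 20/12 mod 29. 12⁻¹ ≡ 17 (mod 29), so λ ≡ 21.
  x = λ² - 6 - 18 = 441 - 24 ≡ 11; y = λ·(6 - 11) - 23 ≡ 17. → (11, 17)

(11, 17)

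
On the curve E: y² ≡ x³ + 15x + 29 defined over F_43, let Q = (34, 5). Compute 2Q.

tangent at (34, 5): λ = (3·34² + 15)/(2·5) ≡ 0/10. 10⁻¹ ≡ 13 (mod 43) since 10·13 = 130 ≡ 1, so λ ≡ 0·13 ≡ 0.
  x = λ² - 34 - 34 = 0 - 68 ≡ 18; y = λ·(34 - 18) - 5 ≡ 38. → (18, 38)

(18, 38)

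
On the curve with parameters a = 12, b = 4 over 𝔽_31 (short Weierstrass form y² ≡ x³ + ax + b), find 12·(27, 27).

(23, 27)

Write Q = (27, 27).
Double-and-add on 12 = (1100)₂. Start with Q = (27, 27) for the leading 1-bit.
double: tangent at (27, 27): λ = (3·27² + 12)/(2·27) ≡ 29/23. 23⁻¹ ≡ 27 (mod 31), so λ ≡ 29·27 ≡ 8.
  x = λ² - 27 - 27 = 64 - 54 ≡ 10; y = λ·(27 - 10) - 27 ≡ 16. → (10, 16)
add Q: (10, 16) + (27, 27). λ = (27 - 16)/(27 - 10) ≡ 11/17 mod 31. 17⁻¹ ≡ 11 (mod 31), so λ ≡ 28.
  x = λ² - 10 - 27 = 784 - 37 ≡ 3; y = λ·(10 - 3) - 16 ≡ 25. → (3, 25)
double: tangent at (3, 25): λ = (3·3² + 12)/(2·25) ≡ 8/19. 19⁻¹ ≡ 18 (mod 31), so λ ≡ 8·18 ≡ 20.
  x = λ² - 3 - 3 = 400 - 6 ≡ 22; y = λ·(3 - 22) - 25 ≡ 29. → (22, 29)
double: tangent at (22, 29): λ = (3·22² + 12)/(2·29) ≡ 7/27. 27⁻¹ ≡ 23 (mod 31), so λ ≡ 7·23 ≡ 6.
  x = λ² - 22 - 22 = 36 - 44 ≡ 23; y = λ·(22 - 23) - 29 ≡ 27. → (23, 27)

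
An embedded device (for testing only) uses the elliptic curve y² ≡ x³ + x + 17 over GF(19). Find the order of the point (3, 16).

4

2P: tangent at (3, 16): λ = (3·3² + 1)/(2·16) ≡ 9/13. 13⁻¹ ≡ 3 (mod 19), so λ ≡ 9·3 ≡ 8.
  x = λ² - 3 - 3 = 64 - 6 ≡ 1; y = λ·(3 - 1) - 16 ≡ 0. → (1, 0)
3P: (1, 0) + (3, 16). λ = (16 - 0)/(3 - 1) ≡ 16/2 mod 19. 2⁻¹ ≡ 10 (mod 19) since 2·10 = 20 ≡ 1, so λ ≡ 8.
  x = λ² - 1 - 3 = 64 - 4 ≡ 3; y = λ·(1 - 3) - 0 ≡ 3. → (3, 3)
4P: (3, 3) + (3, 16): same x and y₁ ≡ -y₂, so the sum is 𝒪.
4P = 𝒪, so the order is 4.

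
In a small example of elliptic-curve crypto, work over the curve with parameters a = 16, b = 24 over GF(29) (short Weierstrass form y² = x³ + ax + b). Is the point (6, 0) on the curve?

no

y² = 0² ≡ 0; x³ + 16x + 24 = 336 ≡ 17 (mod 29). 0 ≠ 17.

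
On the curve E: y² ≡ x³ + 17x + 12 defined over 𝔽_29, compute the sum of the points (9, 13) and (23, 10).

(9, 13) + (23, 10). λ = (10 - 13)/(23 - 9) ≡ 26/14 mod 29. 14⁻¹ ≡ 27 (mod 29), so λ ≡ 6.
  x = λ² - 9 - 23 = 36 - 32 ≡ 4; y = λ·(9 - 4) - 13 ≡ 17. → (4, 17)

(4, 17)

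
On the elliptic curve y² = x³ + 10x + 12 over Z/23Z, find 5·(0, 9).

(20, 22)

Write G = (0, 9).
Double-and-add on 5 = (101)₂. Start with G = (0, 9) for the leading 1-bit.
double: tangent at (0, 9): λ = (3·0² + 10)/(2·9) ≡ 10/18. 18⁻¹ ≡ 9 (mod 23), so λ ≡ 10·9 ≡ 21.
  x = λ² - 0 - 0 = 441 - 0 ≡ 4; y = λ·(0 - 4) - 9 ≡ 22. → (4, 22)
double: tangent at (4, 22): λ = (3·4² + 10)/(2·22) ≡ 12/21. 21⁻¹ ≡ 11 (mod 23), so λ ≡ 12·11 ≡ 17.
  x = λ² - 4 - 4 = 289 - 8 ≡ 5; y = λ·(4 - 5) - 22 ≡ 7. → (5, 7)
add G: (5, 7) + (0, 9). λ = (9 - 7)/(0 - 5) ≡ 2/18 mod 23. 18⁻¹ ≡ 9 (mod 23), so λ ≡ 18.
  x = λ² - 5 - 0 = 324 - 5 ≡ 20; y = λ·(5 - 20) - 7 ≡ 22. → (20, 22)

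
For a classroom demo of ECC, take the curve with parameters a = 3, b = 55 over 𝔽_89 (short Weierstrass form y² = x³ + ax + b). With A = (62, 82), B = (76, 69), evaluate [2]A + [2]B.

(12, 67)

First 2A:
Repeated addition: build up to 2A.
2A: tangent at (62, 82): λ = (3·62² + 3)/(2·82) ≡ 54/75. 75⁻¹ ≡ 19 (mod 89), so λ ≡ 54·19 ≡ 47.
  x = λ² - 62 - 62 = 2209 - 124 ≡ 38; y = λ·(62 - 38) - 82 ≡ 67. → (38, 67)
2A = (38, 67).
Next 2B:
Repeated addition: build up to 2B.
2B: tangent at (76, 69): λ = (3·76² + 3)/(2·69) ≡ 65/49. 49⁻¹ ≡ 20 (mod 89) since 49·20 = 980 ≡ 1, so λ ≡ 65·20 ≡ 54.
  x = λ² - 76 - 76 = 2916 - 152 ≡ 5; y = λ·(76 - 5) - 69 ≡ 27. → (5, 27)
2B = (5, 27).
Finally 2A + 2B:
(38, 67) + (5, 27). λ = (27 - 67)/(5 - 38) ≡ 49/56 mod 89. 56⁻¹ ≡ 62 (mod 89), so λ ≡ 12.
  x = λ² - 38 - 5 = 144 - 43 ≡ 12; y = λ·(38 - 12) - 67 ≡ 67. → (12, 67)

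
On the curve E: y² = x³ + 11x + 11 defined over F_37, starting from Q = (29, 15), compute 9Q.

Repeated addition: build up to 9Q.
2Q: tangent at (29, 15): λ = (3·29² + 11)/(2·15) ≡ 18/30. 30⁻¹ ≡ 21 (mod 37), so λ ≡ 18·21 ≡ 8.
  x = λ² - 29 - 29 = 64 - 58 ≡ 6; y = λ·(29 - 6) - 15 ≡ 21. → (6, 21)
3Q: (6, 21) + (29, 15). λ = (15 - 21)/(29 - 6) ≡ 31/23 mod 37. 23⁻¹ ≡ 29 (mod 37) since 23·29 = 667 ≡ 1, so λ ≡ 11.
  x = λ² - 6 - 29 = 121 - 35 ≡ 12; y = λ·(6 - 12) - 21 ≡ 24. → (12, 24)
4Q: (12, 24) + (29, 15). λ = (15 - 24)/(29 - 12) ≡ 28/17 mod 37. 17⁻¹ ≡ 24 (mod 37) since 17·24 = 408 ≡ 1, so λ ≡ 6.
  x = λ² - 12 - 29 = 36 - 41 ≡ 32; y = λ·(12 - 32) - 24 ≡ 4. → (32, 4)
5Q: (32, 4) + (29, 15). λ = (15 - 4)/(29 - 32) ≡ 11/34 mod 37. 34⁻¹ ≡ 12 (mod 37) since 34·12 = 408 ≡ 1, so λ ≡ 21.
  x = λ² - 32 - 29 = 441 - 61 ≡ 10; y = λ·(32 - 10) - 4 ≡ 14. → (10, 14)
6Q: (10, 14) + (29, 15). λ = (15 - 14)/(29 - 10) ≡ 1/19 mod 37. 19⁻¹ ≡ 2 (mod 37), so λ ≡ 2.
  x = λ² - 10 - 29 = 4 - 39 ≡ 2; y = λ·(10 - 2) - 14 ≡ 2. → (2, 2)
7Q: (2, 2) + (29, 15). λ = (15 - 2)/(29 - 2) ≡ 13/27 mod 37. 27⁻¹ ≡ 11 (mod 37) since 27·11 = 297 ≡ 1, so λ ≡ 32.
  x = λ² - 2 - 29 = 1024 - 31 ≡ 31; y = λ·(2 - 31) - 2 ≡ 32. → (31, 32)
8Q: (31, 32) + (29, 15). λ = (15 - 32)/(29 - 31) ≡ 20/35 mod 37. 35⁻¹ ≡ 18 (mod 37), so λ ≡ 27.
  x = λ² - 31 - 29 = 729 - 60 ≡ 3; y = λ·(31 - 3) - 32 ≡ 21. → (3, 21)
9Q: (3, 21) + (29, 15). λ = (15 - 21)/(29 - 3) ≡ 31/26 mod 37. 26⁻¹ ≡ 10 (mod 37) since 26·10 = 260 ≡ 1, so λ ≡ 14.
  x = λ² - 3 - 29 = 196 - 32 ≡ 16; y = λ·(3 - 16) - 21 ≡ 19. → (16, 19)

(16, 19)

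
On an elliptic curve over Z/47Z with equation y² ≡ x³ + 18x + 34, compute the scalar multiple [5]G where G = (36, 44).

Repeated addition: build up to 5G.
2G: tangent at (36, 44): λ = (3·36² + 18)/(2·44) ≡ 5/41. 41⁻¹ ≡ 39 (mod 47), so λ ≡ 5·39 ≡ 7.
  x = λ² - 36 - 36 = 49 - 72 ≡ 24; y = λ·(36 - 24) - 44 ≡ 40. → (24, 40)
3G: (24, 40) + (36, 44). λ = (44 - 40)/(36 - 24) ≡ 4/12 mod 47. 12⁻¹ ≡ 4 (mod 47) since 12·4 = 48 ≡ 1, so λ ≡ 16.
  x = λ² - 24 - 36 = 256 - 60 ≡ 8; y = λ·(24 - 8) - 40 ≡ 28. → (8, 28)
4G: (8, 28) + (36, 44). λ = (44 - 28)/(36 - 8) ≡ 16/28 mod 47. 28⁻¹ ≡ 42 (mod 47), so λ ≡ 14.
  x = λ² - 8 - 36 = 196 - 44 ≡ 11; y = λ·(8 - 11) - 28 ≡ 24. → (11, 24)
5G: (11, 24) + (36, 44). λ = (44 - 24)/(36 - 11) ≡ 20/25 mod 47. 25⁻¹ ≡ 32 (mod 47), so λ ≡ 29.
  x = λ² - 11 - 36 = 841 - 47 ≡ 42; y = λ·(11 - 42) - 24 ≡ 17. → (42, 17)

(42, 17)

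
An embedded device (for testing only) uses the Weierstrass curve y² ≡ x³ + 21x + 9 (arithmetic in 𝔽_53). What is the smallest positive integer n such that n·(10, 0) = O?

2P: (10, 0) + (10, 0): same x and y₁ ≡ -y₂, so the sum is O.
2P = O, so the order is 2.

2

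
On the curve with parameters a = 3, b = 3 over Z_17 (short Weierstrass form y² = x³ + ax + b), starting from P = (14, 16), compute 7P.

Double-and-add on 7 = (111)₂. Start with P = (14, 16) for the leading 1-bit.
double: tangent at (14, 16): λ = (3·14² + 3)/(2·16) ≡ 13/15. 15⁻¹ ≡ 8 (mod 17), so λ ≡ 13·8 ≡ 2.
  x = λ² - 14 - 14 = 4 - 28 ≡ 10; y = λ·(14 - 10) - 16 ≡ 9. → (10, 9)
add P: (10, 9) + (14, 16). λ = (16 - 9)/(14 - 10) ≡ 7/4 mod 17. 4⁻¹ ≡ 13 (mod 17), so λ ≡ 6.
  x = λ² - 10 - 14 = 36 - 24 ≡ 12; y = λ·(10 - 12) - 9 ≡ 13. → (12, 13)
double: tangent at (12, 13): λ = (3·12² + 3)/(2·13) ≡ 10/9. 9⁻¹ ≡ 2 (mod 17), so λ ≡ 10·2 ≡ 3.
  x = λ² - 12 - 12 = 9 - 24 ≡ 2; y = λ·(12 - 2) - 13 ≡ 0. → (2, 0)
add P: (2, 0) + (14, 16). λ = (16 - 0)/(14 - 2) ≡ 16/12 mod 17. 12⁻¹ ≡ 10 (mod 17), so λ ≡ 7.
  x = λ² - 2 - 14 = 49 - 16 ≡ 16; y = λ·(2 - 16) - 0 ≡ 4. → (16, 4)

(16, 4)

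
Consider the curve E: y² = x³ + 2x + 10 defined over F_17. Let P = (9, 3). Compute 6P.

(6, 0)

Double-and-add on 6 = (110)₂. Start with P = (9, 3) for the leading 1-bit.
double: tangent at (9, 3): λ = (3·9² + 2)/(2·3) ≡ 7/6. 6⁻¹ ≡ 3 (mod 17), so λ ≡ 7·3 ≡ 4.
  x = λ² - 9 - 9 = 16 - 18 ≡ 15; y = λ·(9 - 15) - 3 ≡ 7. → (15, 7)
add P: (15, 7) + (9, 3). λ = (3 - 7)/(9 - 15) ≡ 13/11 mod 17. 11⁻¹ ≡ 14 (mod 17) since 11·14 = 154 ≡ 1, so λ ≡ 12.
  x = λ² - 15 - 9 = 144 - 24 ≡ 1; y = λ·(15 - 1) - 7 ≡ 8. → (1, 8)
double: tangent at (1, 8): λ = (3·1² + 2)/(2·8) ≡ 5/16. 16⁻¹ ≡ 16 (mod 17), so λ ≡ 5·16 ≡ 12.
  x = λ² - 1 - 1 = 144 - 2 ≡ 6; y = λ·(1 - 6) - 8 ≡ 0. → (6, 0)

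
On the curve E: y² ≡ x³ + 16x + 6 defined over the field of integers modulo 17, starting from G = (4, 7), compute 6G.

O

Double-and-add on 6 = (110)₂. Start with G = (4, 7) for the leading 1-bit.
double: tangent at (4, 7): λ = (3·4² + 16)/(2·7) ≡ 13/14. 14⁻¹ ≡ 11 (mod 17), so λ ≡ 13·11 ≡ 7.
  x = λ² - 4 - 4 = 49 - 8 ≡ 7; y = λ·(4 - 7) - 7 ≡ 6. → (7, 6)
add G: (7, 6) + (4, 7). λ = (7 - 6)/(4 - 7) ≡ 1/14 mod 17. 14⁻¹ ≡ 11 (mod 17) since 14·11 = 154 ≡ 1, so λ ≡ 11.
  x = λ² - 7 - 4 = 121 - 11 ≡ 8; y = λ·(7 - 8) - 6 ≡ 0. → (8, 0)
double: (8, 0) + (8, 0): same x and y₁ ≡ -y₂, so the sum is O.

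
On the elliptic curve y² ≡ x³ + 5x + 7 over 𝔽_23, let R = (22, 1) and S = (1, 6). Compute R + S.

(12, 1)

(22, 1) + (1, 6). λ = (6 - 1)/(1 - 22) ≡ 5/2 mod 23. 2⁻¹ ≡ 12 (mod 23), so λ ≡ 14.
  x = λ² - 22 - 1 = 196 - 23 ≡ 12; y = λ·(22 - 12) - 1 ≡ 1. → (12, 1)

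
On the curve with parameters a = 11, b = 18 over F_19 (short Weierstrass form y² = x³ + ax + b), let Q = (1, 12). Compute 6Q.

Double-and-add on 6 = (110)₂. Start with Q = (1, 12) for the leading 1-bit.
double: tangent at (1, 12): λ = (3·1² + 11)/(2·12) ≡ 14/5. 5⁻¹ ≡ 4 (mod 19) since 5·4 = 20 ≡ 1, so λ ≡ 14·4 ≡ 18.
  x = λ² - 1 - 1 = 324 - 2 ≡ 18; y = λ·(1 - 18) - 12 ≡ 5. → (18, 5)
add Q: (18, 5) + (1, 12). λ = (12 - 5)/(1 - 18) ≡ 7/2 mod 19. 2⁻¹ ≡ 10 (mod 19) since 2·10 = 20 ≡ 1, so λ ≡ 13.
  x = λ² - 18 - 1 = 169 - 19 ≡ 17; y = λ·(18 - 17) - 5 ≡ 8. → (17, 8)
double: tangent at (17, 8): λ = (3·17² + 11)/(2·8) ≡ 4/16. 16⁻¹ ≡ 6 (mod 19), so λ ≡ 4·6 ≡ 5.
  x = λ² - 17 - 17 = 25 - 34 ≡ 10; y = λ·(17 - 10) - 8 ≡ 8. → (10, 8)

(10, 8)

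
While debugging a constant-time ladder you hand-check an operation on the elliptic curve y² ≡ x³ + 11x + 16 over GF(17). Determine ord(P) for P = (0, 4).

2P: tangent at (0, 4): λ = (3·0² + 11)/(2·4) ≡ 11/8. 8⁻¹ ≡ 15 (mod 17), so λ ≡ 11·15 ≡ 12.
  x = λ² - 0 - 0 = 144 - 0 ≡ 8; y = λ·(0 - 8) - 4 ≡ 2. → (8, 2)
3P: (8, 2) + (0, 4). λ = (4 - 2)/(0 - 8) ≡ 2/9 mod 17. 9⁻¹ ≡ 2 (mod 17) since 9·2 = 18 ≡ 1, so λ ≡ 4.
  x = λ² - 8 - 0 = 16 - 8 ≡ 8; y = λ·(8 - 8) - 2 ≡ 15. → (8, 15)
4P: (8, 15) + (0, 4). λ = (4 - 15)/(0 - 8) ≡ 6/9 mod 17. 9⁻¹ ≡ 2 (mod 17), so λ ≡ 12.
  x = λ² - 8 - 0 = 144 - 8 ≡ 0; y = λ·(8 - 0) - 15 ≡ 13. → (0, 13)
5P: (0, 13) + (0, 4): same x and y₁ ≡ -y₂, so the sum is O.
5P = O, so the order is 5.

5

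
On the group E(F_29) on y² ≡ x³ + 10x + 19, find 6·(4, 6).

(6, 11)

Write G = (4, 6).
Double-and-add on 6 = (110)₂. Start with G = (4, 6) for the leading 1-bit.
double: tangent at (4, 6): λ = (3·4² + 10)/(2·6) ≡ 0/12. 12⁻¹ ≡ 17 (mod 29) since 12·17 = 204 ≡ 1, so λ ≡ 0·17 ≡ 0.
  x = λ² - 4 - 4 = 0 - 8 ≡ 21; y = λ·(4 - 21) - 6 ≡ 23. → (21, 23)
add G: (21, 23) + (4, 6). λ = (6 - 23)/(4 - 21) ≡ 12/12 mod 29. 12⁻¹ ≡ 17 (mod 29) since 12·17 = 204 ≡ 1, so λ ≡ 1.
  x = λ² - 21 - 4 = 1 - 25 ≡ 5; y = λ·(21 - 5) - 23 ≡ 22. → (5, 22)
double: tangent at (5, 22): λ = (3·5² + 10)/(2·22) ≡ 27/15. 15⁻¹ ≡ 2 (mod 29) since 15·2 = 30 ≡ 1, so λ ≡ 27·2 ≡ 25.
  x = λ² - 5 - 5 = 625 - 10 ≡ 6; y = λ·(5 - 6) - 22 ≡ 11. → (6, 11)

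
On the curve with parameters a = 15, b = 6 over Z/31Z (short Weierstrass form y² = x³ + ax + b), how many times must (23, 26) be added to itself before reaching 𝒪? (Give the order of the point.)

2P: tangent at (23, 26): λ = (3·23² + 15)/(2·26) ≡ 21/21. 21⁻¹ ≡ 3 (mod 31), so λ ≡ 21·3 ≡ 1.
  x = λ² - 23 - 23 = 1 - 46 ≡ 17; y = λ·(23 - 17) - 26 ≡ 11. → (17, 11)
3P: (17, 11) + (23, 26). λ = (26 - 11)/(23 - 17) ≡ 15/6 mod 31. 6⁻¹ ≡ 26 (mod 31), so λ ≡ 18.
  x = λ² - 17 - 23 = 324 - 40 ≡ 5; y = λ·(17 - 5) - 11 ≡ 19. → (5, 19)
4P: (5, 19) + (23, 26). λ = (26 - 19)/(23 - 5) ≡ 7/18 mod 31. 18⁻¹ ≡ 19 (mod 31), so λ ≡ 9.
  x = λ² - 5 - 23 = 81 - 28 ≡ 22; y = λ·(5 - 22) - 19 ≡ 14. → (22, 14)
5P: (22, 14) + (23, 26). λ = (26 - 14)/(23 - 22) ≡ 12/1 mod 31. 1⁻¹ ≡ 1 (mod 31), so λ ≡ 12.
  x = λ² - 22 - 23 = 144 - 45 ≡ 6; y = λ·(22 - 6) - 14 ≡ 23. → (6, 23)
6P: (6, 23) + (23, 26). λ = (26 - 23)/(23 - 6) ≡ 3/17 mod 31. 17⁻¹ ≡ 11 (mod 31), so λ ≡ 2.
  x = λ² - 6 - 23 = 4 - 29 ≡ 6; y = λ·(6 - 6) - 23 ≡ 8. → (6, 8)
7P: (6, 8) + (23, 26). λ = (26 - 8)/(23 - 6) ≡ 18/17 mod 31. 17⁻¹ ≡ 11 (mod 31), so λ ≡ 12.
  x = λ² - 6 - 23 = 144 - 29 ≡ 22; y = λ·(6 - 22) - 8 ≡ 17. → (22, 17)
8P: (22, 17) + (23, 26). λ = (26 - 17)/(23 - 22) ≡ 9/1 mod 31. 1⁻¹ ≡ 1 (mod 31), so λ ≡ 9.
  x = λ² - 22 - 23 = 81 - 45 ≡ 5; y = λ·(22 - 5) - 17 ≡ 12. → (5, 12)
9P: (5, 12) + (23, 26). λ = (26 - 12)/(23 - 5) ≡ 14/18 mod 31. 18⁻¹ ≡ 19 (mod 31), so λ ≡ 18.
  x = λ² - 5 - 23 = 324 - 28 ≡ 17; y = λ·(5 - 17) - 12 ≡ 20. → (17, 20)
10P: (17, 20) + (23, 26). λ = (26 - 20)/(23 - 17) ≡ 6/6 mod 31. 6⁻¹ ≡ 26 (mod 31) since 6·26 = 156 ≡ 1, so λ ≡ 1.
  x = λ² - 17 - 23 = 1 - 40 ≡ 23; y = λ·(17 - 23) - 20 ≡ 5. → (23, 5)
11P: (23, 5) + (23, 26): same x and y₁ ≡ -y₂, so the sum is 𝒪.
11P = 𝒪, so the order is 11.

11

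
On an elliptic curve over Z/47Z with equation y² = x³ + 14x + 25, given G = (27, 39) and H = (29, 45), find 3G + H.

First 3G:
Repeated addition: build up to 3G.
2G: tangent at (27, 39): λ = (3·27² + 14)/(2·39) ≡ 39/31. 31⁻¹ ≡ 44 (mod 47), so λ ≡ 39·44 ≡ 24.
  x = λ² - 27 - 27 = 576 - 54 ≡ 5; y = λ·(27 - 5) - 39 ≡ 19. → (5, 19)
3G: (5, 19) + (27, 39). λ = (39 - 19)/(27 - 5) ≡ 20/22 mod 47. 22⁻¹ ≡ 15 (mod 47), so λ ≡ 18.
  x = λ² - 5 - 27 = 324 - 32 ≡ 10; y = λ·(5 - 10) - 19 ≡ 32. → (10, 32)
3G = (10, 32).
Finally 3G + H:
(10, 32) + (29, 45). λ = (45 - 32)/(29 - 10) ≡ 13/19 mod 47. 19⁻¹ ≡ 5 (mod 47) since 19·5 = 95 ≡ 1, so λ ≡ 18.
  x = λ² - 10 - 29 = 324 - 39 ≡ 3; y = λ·(10 - 3) - 32 ≡ 0. → (3, 0)

(3, 0)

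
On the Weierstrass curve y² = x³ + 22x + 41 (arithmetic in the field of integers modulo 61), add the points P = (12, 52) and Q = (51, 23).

(47, 10)

(12, 52) + (51, 23). λ = (23 - 52)/(51 - 12) ≡ 32/39 mod 61. 39⁻¹ ≡ 36 (mod 61), so λ ≡ 54.
  x = λ² - 12 - 51 = 2916 - 63 ≡ 47; y = λ·(12 - 47) - 52 ≡ 10. → (47, 10)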